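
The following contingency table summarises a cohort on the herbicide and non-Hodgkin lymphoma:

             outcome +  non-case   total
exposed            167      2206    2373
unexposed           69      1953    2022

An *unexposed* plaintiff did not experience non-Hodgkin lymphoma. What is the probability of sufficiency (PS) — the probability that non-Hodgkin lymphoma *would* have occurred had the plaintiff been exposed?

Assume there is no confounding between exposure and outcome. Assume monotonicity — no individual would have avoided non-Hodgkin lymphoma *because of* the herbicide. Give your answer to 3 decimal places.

p₁ = P(outcome | exposed) = 167/2373 = 0.070375
p₀ = P(outcome | unexposed) = 69/2022 = 0.034125
Under exogeneity and monotonicity, PS = (p₁ − p₀)/(1 − p₀).
PS = (0.070375 − 0.034125) / 0.96588 ≈ 0.0375

PS ≈ 0.038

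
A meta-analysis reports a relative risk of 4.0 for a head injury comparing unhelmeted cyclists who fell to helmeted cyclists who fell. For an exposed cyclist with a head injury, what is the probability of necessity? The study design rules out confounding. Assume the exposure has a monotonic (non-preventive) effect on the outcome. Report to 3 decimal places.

Under exogeneity and monotonicity, PN = (RR − 1) / RR = 1 − 1/RR.
PN = (4.0 − 1) / 4.0 = 3 / 4.0 ≈ 0.7500

PN ≈ 0.750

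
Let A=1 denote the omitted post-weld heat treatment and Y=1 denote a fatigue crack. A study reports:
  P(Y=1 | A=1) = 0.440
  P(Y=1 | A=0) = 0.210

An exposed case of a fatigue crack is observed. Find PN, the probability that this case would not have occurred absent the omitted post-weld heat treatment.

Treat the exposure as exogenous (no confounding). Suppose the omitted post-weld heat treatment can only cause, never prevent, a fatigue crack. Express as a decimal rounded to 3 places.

PN ≈ 0.523

Let p₁ = 0.44, p₀ = 0.21.
Under exogeneity and monotonicity, PN = (p₁ − p₀) / p₁.
PN = (0.44 − 0.21) / 0.44 = 0.23 / 0.44 ≈ 0.5227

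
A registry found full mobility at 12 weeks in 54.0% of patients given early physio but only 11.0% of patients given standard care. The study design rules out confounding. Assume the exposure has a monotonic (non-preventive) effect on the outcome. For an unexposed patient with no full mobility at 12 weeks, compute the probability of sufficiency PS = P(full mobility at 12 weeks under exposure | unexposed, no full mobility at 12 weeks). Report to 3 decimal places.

PS ≈ 0.483

p₁ = 0.54, p₀ = 0.11.
Under exogeneity and monotonicity, PS = (p₁ − p₀) / (1 − p₀).
PS = (0.54 − 0.11) / (1 − 0.11) = 0.43 / 0.89 ≈ 0.4831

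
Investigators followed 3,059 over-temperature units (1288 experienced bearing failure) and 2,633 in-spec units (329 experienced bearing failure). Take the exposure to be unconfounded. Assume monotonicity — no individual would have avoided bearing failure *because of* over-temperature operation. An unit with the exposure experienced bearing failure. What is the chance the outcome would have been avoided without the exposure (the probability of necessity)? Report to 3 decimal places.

PN ≈ 0.703

p₁ = P(outcome | exposed) = 1288/3059 = 0.42105
p₀ = P(outcome | unexposed) = 329/2633 = 0.12495
Under exogeneity and monotonicity, PN = (p₁ − p₀) / p₁.
PN = (0.42105 − 0.12495) / 0.42105 = 0.2961 / 0.42105 ≈ 0.7032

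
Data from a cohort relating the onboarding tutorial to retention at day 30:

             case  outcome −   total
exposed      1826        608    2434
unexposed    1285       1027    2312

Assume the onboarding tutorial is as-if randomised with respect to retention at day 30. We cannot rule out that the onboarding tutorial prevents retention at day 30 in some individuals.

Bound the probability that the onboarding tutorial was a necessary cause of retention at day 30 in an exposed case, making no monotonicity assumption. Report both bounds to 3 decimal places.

0.259 ≤ PN ≤ 0.592

p₁ = P(outcome | exposed) = 1826/2434 = 0.75021
p₀ = P(outcome | unexposed) = 1285/2312 = 0.5558
Under exogeneity alone the bounds on PN are max{0,(p₁−p₀)/p₁} ≤ PN ≤ min{1,(1−p₀)/p₁}.
  lower = (p₁ − p₀)/p₁ = 0.19441 / 0.75021 ≈ 0.2591
  upper = min{1, (1 − p₀)/p₁} = 0.4442 / 0.75021 ≈ 0.5921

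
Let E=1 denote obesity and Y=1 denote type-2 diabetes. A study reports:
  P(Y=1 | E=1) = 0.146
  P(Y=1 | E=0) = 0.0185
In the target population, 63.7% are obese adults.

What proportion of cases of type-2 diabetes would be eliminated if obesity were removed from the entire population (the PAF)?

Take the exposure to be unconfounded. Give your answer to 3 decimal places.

PAF ≈ 0.814

Let p₁ = 0.146, p₀ = 0.0185.
Overall risk P(Y=1) = π·p₁ + (1−π)·p₀ = 0.637×0.146 + 0.363×0.0185 = 0.099718.
Under exogeneity, PAF = [P(Y=1) − p₀] / P(Y=1).
PAF = (0.099718 − 0.0185) / 0.099718 ≈ 0.8145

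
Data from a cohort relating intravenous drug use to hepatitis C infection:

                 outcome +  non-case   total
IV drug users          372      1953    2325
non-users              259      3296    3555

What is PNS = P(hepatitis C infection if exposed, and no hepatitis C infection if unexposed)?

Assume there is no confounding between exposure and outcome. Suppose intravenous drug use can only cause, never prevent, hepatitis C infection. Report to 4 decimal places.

PNS ≈ 0.0871

p₁ = P(outcome | exposed) = 372/2325 = 0.16
p₀ = P(outcome | unexposed) = 259/3555 = 0.072855
Under exogeneity and monotonicity, PNS = p₁ − p₀.
PNS = 0.16 − 0.072855 = 0.087145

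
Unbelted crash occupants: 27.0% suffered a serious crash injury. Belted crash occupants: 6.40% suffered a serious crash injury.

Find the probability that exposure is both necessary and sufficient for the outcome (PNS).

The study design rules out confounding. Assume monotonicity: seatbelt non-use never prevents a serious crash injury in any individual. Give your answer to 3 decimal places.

PNS ≈ 0.206

p₁ = 0.27, p₀ = 0.064.
Under exogeneity and monotonicity, PNS = p₁ − p₀.
PNS = 0.27 − 0.064 = 0.206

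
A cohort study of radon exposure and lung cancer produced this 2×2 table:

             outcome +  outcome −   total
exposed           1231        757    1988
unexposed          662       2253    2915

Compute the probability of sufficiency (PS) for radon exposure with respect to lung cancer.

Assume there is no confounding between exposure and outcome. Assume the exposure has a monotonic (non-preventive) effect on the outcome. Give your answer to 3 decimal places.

PS ≈ 0.507

p₁ = P(outcome | exposed) = 1231/1988 = 0.61922
p₀ = P(outcome | unexposed) = 662/2915 = 0.2271
Under exogeneity and monotonicity, PS = (p₁ − p₀)/(1 − p₀).
PS = (0.61922 − 0.2271) / 0.7729 ≈ 0.5073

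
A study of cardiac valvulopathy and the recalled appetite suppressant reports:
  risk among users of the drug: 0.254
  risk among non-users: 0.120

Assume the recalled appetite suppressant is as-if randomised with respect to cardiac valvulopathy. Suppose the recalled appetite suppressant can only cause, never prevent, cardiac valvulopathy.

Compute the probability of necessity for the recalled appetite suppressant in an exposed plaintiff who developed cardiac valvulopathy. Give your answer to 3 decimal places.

PN ≈ 0.528

Let p₁ = 0.254, p₀ = 0.12.
Under exogeneity and monotonicity, PN = (p₁ − p₀) / p₁.
PN = (0.254 − 0.12) / 0.254 = 0.134 / 0.254 ≈ 0.5276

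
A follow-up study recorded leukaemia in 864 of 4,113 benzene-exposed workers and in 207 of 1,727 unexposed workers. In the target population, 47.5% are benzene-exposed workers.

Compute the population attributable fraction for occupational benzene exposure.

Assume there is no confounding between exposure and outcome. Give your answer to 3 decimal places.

p₁ = P(outcome | exposed) = 864/4113 = 0.21007
p₀ = P(outcome | unexposed) = 207/1727 = 0.11986
Overall risk P(Y=1) = π·p₁ + (1−π)·p₀ = 0.475×0.21007 + 0.525×0.11986 = 0.16271.
Under exogeneity, PAF = [P(Y=1) − p₀] / P(Y=1).
PAF = (0.16271 − 0.11986) / 0.16271 ≈ 0.2633

PAF ≈ 0.263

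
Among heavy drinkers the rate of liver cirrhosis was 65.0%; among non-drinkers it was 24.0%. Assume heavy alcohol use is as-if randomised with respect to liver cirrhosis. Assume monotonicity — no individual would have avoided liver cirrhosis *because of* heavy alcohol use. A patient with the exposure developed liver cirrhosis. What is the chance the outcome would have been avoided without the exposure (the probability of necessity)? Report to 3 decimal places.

PN ≈ 0.631

p₁ = 0.65, p₀ = 0.24.
Under exogeneity and monotonicity, PN = (p₁ − p₀) / p₁.
PN = (0.65 − 0.24) / 0.65 = 0.41 / 0.65 ≈ 0.6308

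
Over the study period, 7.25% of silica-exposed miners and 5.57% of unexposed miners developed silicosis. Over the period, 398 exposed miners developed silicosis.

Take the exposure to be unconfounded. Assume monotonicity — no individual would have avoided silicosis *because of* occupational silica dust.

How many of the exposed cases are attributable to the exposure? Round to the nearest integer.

about 92 cases

p₁ = 0.0725, p₀ = 0.0557.
PN = (p₁ − p₀)/p₁ = (0.0725 − 0.0557) / 0.0725 ≈ 0.23172.
Attributable cases ≈ PN × (exposed cases) = 0.23172 × 398 ≈ 92.23.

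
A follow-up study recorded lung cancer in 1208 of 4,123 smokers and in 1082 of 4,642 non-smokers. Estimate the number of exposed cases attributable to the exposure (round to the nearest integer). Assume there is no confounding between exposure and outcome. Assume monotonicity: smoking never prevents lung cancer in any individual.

p₁ = P(outcome | exposed) = 1208/4123 = 0.29299
p₀ = P(outcome | unexposed) = 1082/4642 = 0.23309
PN = (p₁ − p₀)/p₁ = (0.29299 − 0.23309) / 0.29299 ≈ 0.20445.
Attributable cases ≈ PN × (exposed cases) = 0.20445 × 1208 ≈ 246.97.

about 247 cases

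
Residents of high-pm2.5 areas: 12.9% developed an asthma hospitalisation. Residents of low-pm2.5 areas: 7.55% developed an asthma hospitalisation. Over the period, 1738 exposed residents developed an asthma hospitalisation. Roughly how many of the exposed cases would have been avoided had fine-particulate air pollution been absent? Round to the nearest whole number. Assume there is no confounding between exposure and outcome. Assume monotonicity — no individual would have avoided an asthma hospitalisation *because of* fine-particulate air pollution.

about 721 cases

p₁ = 0.129, p₀ = 0.0755.
PN = (p₁ − p₀)/p₁ = (0.129 − 0.0755) / 0.129 ≈ 0.41473.
Attributable cases ≈ PN × (exposed cases) = 0.41473 × 1738 ≈ 720.80.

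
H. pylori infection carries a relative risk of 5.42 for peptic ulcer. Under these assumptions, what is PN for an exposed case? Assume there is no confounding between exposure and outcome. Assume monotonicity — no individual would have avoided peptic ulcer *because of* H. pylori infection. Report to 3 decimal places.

PN ≈ 0.815

Under exogeneity and monotonicity, PN = (RR − 1) / RR = 1 − 1/RR.
PN = (5.42 − 1) / 5.42 = 4.42 / 5.42 ≈ 0.8155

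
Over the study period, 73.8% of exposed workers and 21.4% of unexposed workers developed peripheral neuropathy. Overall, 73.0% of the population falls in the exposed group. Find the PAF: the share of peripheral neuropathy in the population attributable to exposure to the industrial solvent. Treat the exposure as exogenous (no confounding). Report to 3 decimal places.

p₁ = 0.738, p₀ = 0.214.
Overall risk P(Y=1) = π·p₁ + (1−π)·p₀ = 0.73×0.738 + 0.27×0.214 = 0.59652.
Under exogeneity, PAF = [P(Y=1) − p₀] / P(Y=1).
PAF = (0.59652 − 0.214) / 0.59652 ≈ 0.6413

PAF ≈ 0.641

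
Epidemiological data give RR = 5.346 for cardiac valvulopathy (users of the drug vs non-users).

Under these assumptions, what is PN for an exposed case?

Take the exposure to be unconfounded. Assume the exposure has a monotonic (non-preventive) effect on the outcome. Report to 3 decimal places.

Under exogeneity and monotonicity, PN = (RR − 1) / RR = 1 − 1/RR.
PN = (5.346 − 1) / 5.346 = 4.346 / 5.346 ≈ 0.8129

PN ≈ 0.813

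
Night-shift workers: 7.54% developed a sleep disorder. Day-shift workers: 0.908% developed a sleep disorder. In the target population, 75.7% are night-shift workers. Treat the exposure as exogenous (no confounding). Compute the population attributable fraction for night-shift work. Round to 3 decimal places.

p₁ = 0.0754, p₀ = 0.00908.
Overall risk P(Y=1) = π·p₁ + (1−π)·p₀ = 0.757×0.0754 + 0.243×0.00908 = 0.059284.
Under exogeneity, PAF = [P(Y=1) − p₀] / P(Y=1).
PAF = (0.059284 − 0.00908) / 0.059284 ≈ 0.8468

PAF ≈ 0.847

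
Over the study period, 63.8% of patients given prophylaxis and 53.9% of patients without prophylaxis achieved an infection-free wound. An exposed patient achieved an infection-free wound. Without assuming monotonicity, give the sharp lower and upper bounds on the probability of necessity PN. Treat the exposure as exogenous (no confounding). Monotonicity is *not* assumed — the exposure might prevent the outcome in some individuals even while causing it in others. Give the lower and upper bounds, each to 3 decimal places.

0.155 ≤ PN ≤ 0.723

p₁ = 0.638, p₀ = 0.539.
Under exogeneity alone the bounds on PN are max{0,(p₁−p₀)/p₁} ≤ PN ≤ min{1,(1−p₀)/p₁}.
  lower = (p₁ − p₀)/p₁ = 0.099 / 0.638 ≈ 0.1552
  upper = min{1, (1 − p₀)/p₁} = 0.461 / 0.638 ≈ 0.7226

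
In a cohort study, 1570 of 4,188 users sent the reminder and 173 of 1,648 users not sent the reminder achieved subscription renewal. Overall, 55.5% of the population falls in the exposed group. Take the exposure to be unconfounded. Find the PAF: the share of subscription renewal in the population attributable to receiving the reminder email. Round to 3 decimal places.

PAF ≈ 0.588

p₁ = P(outcome | exposed) = 1570/4188 = 0.37488
p₀ = P(outcome | unexposed) = 173/1648 = 0.10498
Overall risk P(Y=1) = π·p₁ + (1−π)·p₀ = 0.555×0.37488 + 0.445×0.10498 = 0.25477.
Under exogeneity, PAF = [P(Y=1) − p₀] / P(Y=1).
PAF = (0.25477 − 0.10498) / 0.25477 ≈ 0.5880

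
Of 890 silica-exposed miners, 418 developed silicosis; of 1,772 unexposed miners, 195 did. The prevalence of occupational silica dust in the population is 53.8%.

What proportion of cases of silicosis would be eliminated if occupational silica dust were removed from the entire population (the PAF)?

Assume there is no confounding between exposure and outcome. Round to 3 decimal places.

PAF ≈ 0.637

p₁ = P(outcome | exposed) = 418/890 = 0.46966
p₀ = P(outcome | unexposed) = 195/1772 = 0.11005
Overall risk P(Y=1) = π·p₁ + (1−π)·p₀ = 0.538×0.46966 + 0.462×0.11005 = 0.30352.
Under exogeneity, PAF = [P(Y=1) − p₀] / P(Y=1).
PAF = (0.30352 − 0.11005) / 0.30352 ≈ 0.6374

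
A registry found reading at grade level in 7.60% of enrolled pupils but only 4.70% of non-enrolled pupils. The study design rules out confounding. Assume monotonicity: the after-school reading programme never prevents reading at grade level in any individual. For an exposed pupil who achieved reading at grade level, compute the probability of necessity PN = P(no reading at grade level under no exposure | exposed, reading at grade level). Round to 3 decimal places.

p₁ = 0.076, p₀ = 0.047.
Under exogeneity and monotonicity, PN = (p₁ − p₀) / p₁.
PN = (0.076 − 0.047) / 0.076 = 0.029 / 0.076 ≈ 0.3816

PN ≈ 0.382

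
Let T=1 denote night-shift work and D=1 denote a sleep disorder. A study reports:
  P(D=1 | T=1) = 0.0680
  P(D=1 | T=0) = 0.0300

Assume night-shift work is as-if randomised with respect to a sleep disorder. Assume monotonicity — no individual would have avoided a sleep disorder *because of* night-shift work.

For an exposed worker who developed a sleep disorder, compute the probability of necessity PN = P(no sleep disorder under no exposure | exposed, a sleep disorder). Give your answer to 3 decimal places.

Let p₁ = 0.068, p₀ = 0.03.
Under exogeneity and monotonicity, PN = (p₁ − p₀) / p₁.
PN = (0.068 − 0.03) / 0.068 = 0.038 / 0.068 ≈ 0.5588

PN ≈ 0.559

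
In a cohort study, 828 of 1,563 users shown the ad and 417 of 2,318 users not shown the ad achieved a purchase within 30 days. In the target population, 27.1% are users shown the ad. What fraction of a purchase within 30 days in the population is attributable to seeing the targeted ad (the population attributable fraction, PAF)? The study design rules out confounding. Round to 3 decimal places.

PAF ≈ 0.345

p₁ = P(outcome | exposed) = 828/1563 = 0.52975
p₀ = P(outcome | unexposed) = 417/2318 = 0.1799
Overall risk P(Y=1) = π·p₁ + (1−π)·p₀ = 0.271×0.52975 + 0.729×0.1799 = 0.27471.
Under exogeneity, PAF = [P(Y=1) − p₀] / P(Y=1).
PAF = (0.27471 − 0.1799) / 0.27471 ≈ 0.3451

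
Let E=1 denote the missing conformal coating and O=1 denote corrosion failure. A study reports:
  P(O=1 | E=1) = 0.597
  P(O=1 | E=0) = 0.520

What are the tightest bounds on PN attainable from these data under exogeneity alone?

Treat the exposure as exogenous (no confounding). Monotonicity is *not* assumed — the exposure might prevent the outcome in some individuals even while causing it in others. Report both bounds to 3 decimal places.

Let p₁ = 0.597, p₀ = 0.52.
Under exogeneity alone the bounds on PN are max{0,(p₁−p₀)/p₁} ≤ PN ≤ min{1,(1−p₀)/p₁}.
  lower = (p₁ − p₀)/p₁ = 0.077 / 0.597 ≈ 0.1290
  upper = min{1, (1 − p₀)/p₁} = 0.48 / 0.597 ≈ 0.8040

0.129 ≤ PN ≤ 0.804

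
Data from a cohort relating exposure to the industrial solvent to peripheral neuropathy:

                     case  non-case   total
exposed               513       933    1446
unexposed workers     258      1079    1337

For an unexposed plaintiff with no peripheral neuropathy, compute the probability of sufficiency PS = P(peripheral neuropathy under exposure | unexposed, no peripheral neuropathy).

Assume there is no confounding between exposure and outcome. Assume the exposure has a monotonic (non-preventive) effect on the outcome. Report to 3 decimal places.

PS ≈ 0.200

p₁ = P(outcome | exposed) = 513/1446 = 0.35477
p₀ = P(outcome | unexposed) = 258/1337 = 0.19297
Under exogeneity and monotonicity, PS = (p₁ − p₀)/(1 − p₀).
PS = (0.35477 − 0.19297) / 0.80703 ≈ 0.2005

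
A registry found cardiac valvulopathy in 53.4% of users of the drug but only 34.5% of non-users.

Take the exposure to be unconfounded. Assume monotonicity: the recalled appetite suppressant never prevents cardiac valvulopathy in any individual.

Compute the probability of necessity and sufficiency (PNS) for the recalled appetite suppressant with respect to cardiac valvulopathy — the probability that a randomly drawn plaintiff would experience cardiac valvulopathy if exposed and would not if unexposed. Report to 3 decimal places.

p₁ = 0.534, p₀ = 0.345.
Under exogeneity and monotonicity, PNS = p₁ − p₀.
PNS = 0.534 − 0.345 = 0.189

PNS ≈ 0.189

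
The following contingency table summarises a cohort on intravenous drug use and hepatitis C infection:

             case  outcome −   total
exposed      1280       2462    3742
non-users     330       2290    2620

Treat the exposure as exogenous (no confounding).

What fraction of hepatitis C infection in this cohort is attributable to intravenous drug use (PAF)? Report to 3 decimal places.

PAF ≈ 0.502

p₁ = P(outcome | exposed) = 1280/3742 = 0.34206
p₀ = P(outcome | unexposed) = 330/2620 = 0.12595
Exposure prevalence π = 3742/6362 = 0.58818; overall risk P(Y=1) = 0.25307.
Under exogeneity, PAF = [P(Y=1) − p₀]/P(Y=1).
PAF = (0.25307 − 0.12595) / 0.25307 ≈ 0.5023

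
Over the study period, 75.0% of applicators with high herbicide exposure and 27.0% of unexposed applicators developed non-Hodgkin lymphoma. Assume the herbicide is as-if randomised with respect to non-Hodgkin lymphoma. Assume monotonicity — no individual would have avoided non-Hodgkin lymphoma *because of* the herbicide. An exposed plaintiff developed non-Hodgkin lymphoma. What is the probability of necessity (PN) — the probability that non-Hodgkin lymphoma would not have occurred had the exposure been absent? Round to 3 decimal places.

p₁ = 0.75, p₀ = 0.27.
Under exogeneity and monotonicity, PN = (p₁ − p₀) / p₁.
PN = (0.75 − 0.27) / 0.75 = 0.48 / 0.75 ≈ 0.6400

PN ≈ 0.640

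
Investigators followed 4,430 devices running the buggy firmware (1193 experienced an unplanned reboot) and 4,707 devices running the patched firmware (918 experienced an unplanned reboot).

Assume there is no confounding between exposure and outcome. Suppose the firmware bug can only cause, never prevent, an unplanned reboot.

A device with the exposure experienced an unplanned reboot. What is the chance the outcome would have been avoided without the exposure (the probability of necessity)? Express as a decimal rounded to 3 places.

PN ≈ 0.276

p₁ = P(outcome | exposed) = 1193/4430 = 0.2693
p₀ = P(outcome | unexposed) = 918/4707 = 0.19503
Under exogeneity and monotonicity, PN = (p₁ − p₀) / p₁.
PN = (0.2693 − 0.19503) / 0.2693 = 0.074272 / 0.2693 ≈ 0.2758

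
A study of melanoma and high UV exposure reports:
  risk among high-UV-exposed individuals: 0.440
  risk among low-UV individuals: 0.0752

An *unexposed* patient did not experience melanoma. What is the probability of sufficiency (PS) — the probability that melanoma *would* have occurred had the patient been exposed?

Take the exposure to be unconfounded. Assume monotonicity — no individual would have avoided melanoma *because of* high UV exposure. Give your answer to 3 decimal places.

PS ≈ 0.394

Let p₁ = 0.44, p₀ = 0.0752.
Under exogeneity and monotonicity, PS = (p₁ − p₀) / (1 − p₀).
PS = (0.44 − 0.0752) / (1 − 0.0752) = 0.3648 / 0.9248 ≈ 0.3945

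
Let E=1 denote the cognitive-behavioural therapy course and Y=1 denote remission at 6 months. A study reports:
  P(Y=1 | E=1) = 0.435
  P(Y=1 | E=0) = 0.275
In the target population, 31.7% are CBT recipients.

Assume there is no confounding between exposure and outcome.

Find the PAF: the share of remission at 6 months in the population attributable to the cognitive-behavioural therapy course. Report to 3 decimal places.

Let p₁ = 0.435, p₀ = 0.275.
Overall risk P(Y=1) = π·p₁ + (1−π)·p₀ = 0.317×0.435 + 0.683×0.275 = 0.32572.
Under exogeneity, PAF = [P(Y=1) − p₀] / P(Y=1).
PAF = (0.32572 − 0.275) / 0.32572 ≈ 0.1557

PAF ≈ 0.156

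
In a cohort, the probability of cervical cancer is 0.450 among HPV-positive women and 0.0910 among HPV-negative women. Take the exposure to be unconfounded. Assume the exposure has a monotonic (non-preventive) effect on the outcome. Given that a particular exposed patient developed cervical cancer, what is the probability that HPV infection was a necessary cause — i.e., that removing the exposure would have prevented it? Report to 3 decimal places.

PN ≈ 0.798

Let p₁ = 0.45, p₀ = 0.091.
Under exogeneity and monotonicity, PN = (p₁ − p₀) / p₁.
PN = (0.45 − 0.091) / 0.45 = 0.359 / 0.45 ≈ 0.7978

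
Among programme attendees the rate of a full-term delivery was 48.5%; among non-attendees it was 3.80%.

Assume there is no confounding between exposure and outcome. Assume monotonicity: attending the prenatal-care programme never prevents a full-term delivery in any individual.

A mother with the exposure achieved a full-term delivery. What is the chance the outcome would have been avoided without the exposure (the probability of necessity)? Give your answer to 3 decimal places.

p₁ = 0.485, p₀ = 0.038.
Under exogeneity and monotonicity, PN = (p₁ − p₀) / p₁.
PN = (0.485 − 0.038) / 0.485 = 0.447 / 0.485 ≈ 0.9216

PN ≈ 0.922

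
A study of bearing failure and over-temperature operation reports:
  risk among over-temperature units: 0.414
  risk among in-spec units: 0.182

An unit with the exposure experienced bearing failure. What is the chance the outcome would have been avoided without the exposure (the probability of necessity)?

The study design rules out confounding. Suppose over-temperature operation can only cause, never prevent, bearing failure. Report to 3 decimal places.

PN ≈ 0.560

Let p₁ = 0.414, p₀ = 0.182.
Under exogeneity and monotonicity, PN = (p₁ − p₀) / p₁.
PN = (0.414 − 0.182) / 0.414 = 0.232 / 0.414 ≈ 0.5604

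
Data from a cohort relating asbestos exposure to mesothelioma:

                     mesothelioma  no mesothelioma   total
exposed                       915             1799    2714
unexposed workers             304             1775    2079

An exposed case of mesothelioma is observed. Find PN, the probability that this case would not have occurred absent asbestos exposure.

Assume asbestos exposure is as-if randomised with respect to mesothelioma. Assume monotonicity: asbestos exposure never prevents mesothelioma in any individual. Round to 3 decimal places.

PN ≈ 0.566

p₁ = P(outcome | exposed) = 915/2714 = 0.33714
p₀ = P(outcome | unexposed) = 304/2079 = 0.14622
Under exogeneity and monotonicity, PN = (p₁ − p₀)/p₁.
PN = (0.33714 − 0.14622) / 0.33714 ≈ 0.5663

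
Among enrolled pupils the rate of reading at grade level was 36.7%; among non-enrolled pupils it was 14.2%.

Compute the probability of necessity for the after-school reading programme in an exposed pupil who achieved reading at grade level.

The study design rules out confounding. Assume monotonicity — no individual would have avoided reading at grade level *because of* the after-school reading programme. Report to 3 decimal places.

PN ≈ 0.613

p₁ = 0.367, p₀ = 0.142.
Under exogeneity and monotonicity, PN = (p₁ − p₀) / p₁.
PN = (0.367 − 0.142) / 0.367 = 0.225 / 0.367 ≈ 0.6131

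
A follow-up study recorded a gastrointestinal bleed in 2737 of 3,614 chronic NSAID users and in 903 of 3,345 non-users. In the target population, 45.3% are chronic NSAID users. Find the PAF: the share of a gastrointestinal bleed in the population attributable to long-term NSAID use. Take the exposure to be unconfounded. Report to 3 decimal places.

p₁ = P(outcome | exposed) = 2737/3614 = 0.75733
p₀ = P(outcome | unexposed) = 903/3345 = 0.26996
Overall risk P(Y=1) = π·p₁ + (1−π)·p₀ = 0.453×0.75733 + 0.547×0.26996 = 0.49074.
Under exogeneity, PAF = [P(Y=1) − p₀] / P(Y=1).
PAF = (0.49074 − 0.26996) / 0.49074 ≈ 0.4499

PAF ≈ 0.450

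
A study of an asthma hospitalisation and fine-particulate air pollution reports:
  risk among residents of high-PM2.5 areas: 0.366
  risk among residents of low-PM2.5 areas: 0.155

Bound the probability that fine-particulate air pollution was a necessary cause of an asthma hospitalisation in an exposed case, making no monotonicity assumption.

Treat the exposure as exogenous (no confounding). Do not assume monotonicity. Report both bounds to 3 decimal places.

Let p₁ = 0.366, p₀ = 0.155.
Under exogeneity alone the bounds on PN are max{0,(p₁−p₀)/p₁} ≤ PN ≤ min{1,(1−p₀)/p₁}.
  lower = (p₁ − p₀)/p₁ = 0.211 / 0.366 ≈ 0.5765
  upper = min{1, (1 − p₀)/p₁} = 0.845 / 0.366 ≈ 2.3087 → capped at 1

0.577 ≤ PN ≤ 1.000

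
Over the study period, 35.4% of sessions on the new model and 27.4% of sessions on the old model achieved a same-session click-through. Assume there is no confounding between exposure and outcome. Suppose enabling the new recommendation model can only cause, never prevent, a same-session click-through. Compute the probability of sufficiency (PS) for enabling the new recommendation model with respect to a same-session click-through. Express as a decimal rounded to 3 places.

PS ≈ 0.110

p₁ = 0.354, p₀ = 0.274.
Under exogeneity and monotonicity, PS = (p₁ − p₀) / (1 − p₀).
PS = (0.354 − 0.274) / (1 − 0.274) = 0.08 / 0.726 ≈ 0.1102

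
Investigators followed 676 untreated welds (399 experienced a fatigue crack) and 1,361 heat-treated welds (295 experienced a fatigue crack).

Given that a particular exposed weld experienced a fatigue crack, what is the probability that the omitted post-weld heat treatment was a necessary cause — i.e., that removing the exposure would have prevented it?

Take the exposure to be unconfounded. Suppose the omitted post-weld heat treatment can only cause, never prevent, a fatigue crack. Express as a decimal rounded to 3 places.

p₁ = P(outcome | exposed) = 399/676 = 0.59024
p₀ = P(outcome | unexposed) = 295/1361 = 0.21675
Under exogeneity and monotonicity, PN = (p₁ − p₀) / p₁.
PN = (0.59024 − 0.21675) / 0.59024 = 0.37348 / 0.59024 ≈ 0.6328

PN ≈ 0.633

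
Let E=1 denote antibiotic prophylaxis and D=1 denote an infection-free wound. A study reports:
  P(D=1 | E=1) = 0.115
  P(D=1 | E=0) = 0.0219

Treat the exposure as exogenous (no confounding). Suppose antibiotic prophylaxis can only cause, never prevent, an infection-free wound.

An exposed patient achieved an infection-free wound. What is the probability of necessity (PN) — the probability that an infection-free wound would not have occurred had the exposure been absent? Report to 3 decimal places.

PN ≈ 0.810

Let p₁ = 0.115, p₀ = 0.0219.
Under exogeneity and monotonicity, PN = (p₁ − p₀) / p₁.
PN = (0.115 − 0.0219) / 0.115 = 0.0931 / 0.115 ≈ 0.8096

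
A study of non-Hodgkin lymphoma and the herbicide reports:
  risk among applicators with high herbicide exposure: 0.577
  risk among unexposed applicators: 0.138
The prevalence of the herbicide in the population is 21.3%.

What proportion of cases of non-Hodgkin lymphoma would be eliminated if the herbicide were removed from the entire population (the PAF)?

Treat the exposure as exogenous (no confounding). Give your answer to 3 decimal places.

Let p₁ = 0.577, p₀ = 0.138.
Overall risk P(Y=1) = π·p₁ + (1−π)·p₀ = 0.213×0.577 + 0.787×0.138 = 0.23151.
Under exogeneity, PAF = [P(Y=1) − p₀] / P(Y=1).
PAF = (0.23151 − 0.138) / 0.23151 ≈ 0.4039

PAF ≈ 0.404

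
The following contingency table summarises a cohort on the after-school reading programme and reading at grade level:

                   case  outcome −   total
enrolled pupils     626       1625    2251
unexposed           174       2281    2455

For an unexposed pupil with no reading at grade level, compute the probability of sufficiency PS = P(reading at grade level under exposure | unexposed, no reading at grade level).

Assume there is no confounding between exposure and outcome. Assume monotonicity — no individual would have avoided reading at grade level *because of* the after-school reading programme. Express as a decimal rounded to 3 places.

p₁ = P(outcome | exposed) = 626/2251 = 0.2781
p₀ = P(outcome | unexposed) = 174/2455 = 0.070876
Under exogeneity and monotonicity, PS = (p₁ − p₀) / (1 − p₀).
PS = (0.2781 − 0.070876) / (1 − 0.070876) = 0.20722 / 0.92912 ≈ 0.2230

PS ≈ 0.223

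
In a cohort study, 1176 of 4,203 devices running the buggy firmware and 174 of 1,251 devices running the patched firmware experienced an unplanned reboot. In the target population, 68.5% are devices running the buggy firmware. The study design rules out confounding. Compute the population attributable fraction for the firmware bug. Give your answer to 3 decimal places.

PAF ≈ 0.409

p₁ = P(outcome | exposed) = 1176/4203 = 0.2798
p₀ = P(outcome | unexposed) = 174/1251 = 0.13909
Overall risk P(Y=1) = π·p₁ + (1−π)·p₀ = 0.685×0.2798 + 0.315×0.13909 = 0.23548.
Under exogeneity, PAF = [P(Y=1) − p₀] / P(Y=1).
PAF = (0.23548 − 0.13909) / 0.23548 ≈ 0.4093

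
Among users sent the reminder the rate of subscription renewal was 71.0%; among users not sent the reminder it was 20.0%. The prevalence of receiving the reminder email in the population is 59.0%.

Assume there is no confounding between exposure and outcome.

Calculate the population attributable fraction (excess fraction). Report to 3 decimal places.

PAF ≈ 0.601

p₁ = 0.71, p₀ = 0.2.
Overall risk P(Y=1) = π·p₁ + (1−π)·p₀ = 0.59×0.71 + 0.41×0.2 = 0.5009.
Under exogeneity, PAF = [P(Y=1) − p₀] / P(Y=1).
PAF = (0.5009 − 0.2) / 0.5009 ≈ 0.6007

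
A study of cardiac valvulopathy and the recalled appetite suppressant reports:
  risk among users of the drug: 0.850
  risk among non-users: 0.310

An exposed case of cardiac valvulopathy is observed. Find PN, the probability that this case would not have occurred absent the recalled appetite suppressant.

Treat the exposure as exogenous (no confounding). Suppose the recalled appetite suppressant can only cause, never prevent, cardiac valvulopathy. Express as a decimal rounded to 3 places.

Let p₁ = 0.85, p₀ = 0.31.
Under exogeneity and monotonicity, PN = (p₁ − p₀) / p₁.
PN = (0.85 − 0.31) / 0.85 = 0.54 / 0.85 ≈ 0.6353

PN ≈ 0.635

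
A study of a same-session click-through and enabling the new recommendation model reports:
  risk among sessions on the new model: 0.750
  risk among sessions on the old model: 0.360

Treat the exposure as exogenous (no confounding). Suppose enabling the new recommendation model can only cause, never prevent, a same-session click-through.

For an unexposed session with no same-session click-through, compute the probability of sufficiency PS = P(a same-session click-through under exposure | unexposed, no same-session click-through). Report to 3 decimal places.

Let p₁ = 0.75, p₀ = 0.36.
Under exogeneity and monotonicity, PS = (p₁ − p₀) / (1 − p₀).
PS = (0.75 − 0.36) / (1 − 0.36) = 0.39 / 0.64 ≈ 0.6094

PS ≈ 0.609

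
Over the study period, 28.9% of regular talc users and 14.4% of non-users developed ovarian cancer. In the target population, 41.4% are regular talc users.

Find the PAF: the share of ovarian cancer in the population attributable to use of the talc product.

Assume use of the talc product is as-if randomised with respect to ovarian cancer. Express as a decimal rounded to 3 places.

p₁ = 0.289, p₀ = 0.144.
Overall risk P(Y=1) = π·p₁ + (1−π)·p₀ = 0.414×0.289 + 0.586×0.144 = 0.20403.
Under exogeneity, PAF = [P(Y=1) − p₀] / P(Y=1).
PAF = (0.20403 − 0.144) / 0.20403 ≈ 0.2942

PAF ≈ 0.294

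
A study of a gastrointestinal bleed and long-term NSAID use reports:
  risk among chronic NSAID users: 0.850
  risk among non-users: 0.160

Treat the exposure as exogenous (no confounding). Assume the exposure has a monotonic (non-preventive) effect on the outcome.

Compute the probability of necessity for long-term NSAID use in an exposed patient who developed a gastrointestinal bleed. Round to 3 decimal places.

PN ≈ 0.812

Let p₁ = 0.85, p₀ = 0.16.
Under exogeneity and monotonicity, PN = (p₁ − p₀) / p₁.
PN = (0.85 − 0.16) / 0.85 = 0.69 / 0.85 ≈ 0.8118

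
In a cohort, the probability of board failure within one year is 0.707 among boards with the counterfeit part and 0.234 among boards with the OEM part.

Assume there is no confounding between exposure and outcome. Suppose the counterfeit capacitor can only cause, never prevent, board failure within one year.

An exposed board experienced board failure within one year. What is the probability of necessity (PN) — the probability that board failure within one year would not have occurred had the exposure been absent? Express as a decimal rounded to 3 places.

Let p₁ = 0.707, p₀ = 0.234.
Under exogeneity and monotonicity, PN = (p₁ − p₀) / p₁.
PN = (0.707 − 0.234) / 0.707 = 0.473 / 0.707 ≈ 0.6690

PN ≈ 0.669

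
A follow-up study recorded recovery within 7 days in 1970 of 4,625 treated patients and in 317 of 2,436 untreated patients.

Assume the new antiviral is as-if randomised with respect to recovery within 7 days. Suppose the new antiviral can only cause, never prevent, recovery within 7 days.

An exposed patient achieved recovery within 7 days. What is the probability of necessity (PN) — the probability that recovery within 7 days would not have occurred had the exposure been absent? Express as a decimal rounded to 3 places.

PN ≈ 0.694

p₁ = P(outcome | exposed) = 1970/4625 = 0.42595
p₀ = P(outcome | unexposed) = 317/2436 = 0.13013
Under exogeneity and monotonicity, PN = (p₁ − p₀) / p₁.
PN = (0.42595 − 0.13013) / 0.42595 = 0.29581 / 0.42595 ≈ 0.6945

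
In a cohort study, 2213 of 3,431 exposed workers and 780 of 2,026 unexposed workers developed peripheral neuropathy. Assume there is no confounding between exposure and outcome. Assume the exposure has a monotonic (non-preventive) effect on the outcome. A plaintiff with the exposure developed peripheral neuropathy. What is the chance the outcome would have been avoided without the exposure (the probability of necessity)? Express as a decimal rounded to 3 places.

p₁ = P(outcome | exposed) = 2213/3431 = 0.645
p₀ = P(outcome | unexposed) = 780/2026 = 0.385
Under exogeneity and monotonicity, PN = (p₁ − p₀) / p₁.
PN = (0.645 − 0.385) / 0.645 = 0.26001 / 0.645 ≈ 0.4031

PN ≈ 0.403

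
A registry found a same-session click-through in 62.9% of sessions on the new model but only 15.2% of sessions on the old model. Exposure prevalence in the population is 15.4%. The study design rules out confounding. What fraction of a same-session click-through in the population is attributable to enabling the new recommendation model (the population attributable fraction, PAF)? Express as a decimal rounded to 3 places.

p₁ = 0.629, p₀ = 0.152.
Overall risk P(Y=1) = π·p₁ + (1−π)·p₀ = 0.154×0.629 + 0.846×0.152 = 0.22546.
Under exogeneity, PAF = [P(Y=1) − p₀] / P(Y=1).
PAF = (0.22546 − 0.152) / 0.22546 ≈ 0.3258

PAF ≈ 0.326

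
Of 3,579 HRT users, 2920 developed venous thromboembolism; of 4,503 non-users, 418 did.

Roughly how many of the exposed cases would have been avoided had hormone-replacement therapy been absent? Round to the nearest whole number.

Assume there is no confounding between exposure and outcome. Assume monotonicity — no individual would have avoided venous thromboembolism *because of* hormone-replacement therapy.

about 2588 cases

p₁ = P(outcome | exposed) = 2920/3579 = 0.81587
p₀ = P(outcome | unexposed) = 418/4503 = 0.092827
PN = (p₁ − p₀)/p₁ = (0.81587 − 0.092827) / 0.81587 ≈ 0.88622.
Attributable cases ≈ PN × (exposed cases) = 0.88622 × 2920 ≈ 2587.77.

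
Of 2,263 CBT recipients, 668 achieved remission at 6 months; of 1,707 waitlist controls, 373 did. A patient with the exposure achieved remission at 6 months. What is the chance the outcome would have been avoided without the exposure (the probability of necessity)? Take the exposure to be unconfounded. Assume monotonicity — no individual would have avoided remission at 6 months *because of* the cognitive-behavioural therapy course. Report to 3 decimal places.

PN ≈ 0.260

p₁ = P(outcome | exposed) = 668/2263 = 0.29518
p₀ = P(outcome | unexposed) = 373/1707 = 0.21851
Under exogeneity and monotonicity, PN = (p₁ − p₀) / p₁.
PN = (0.29518 − 0.21851) / 0.29518 = 0.076671 / 0.29518 ≈ 0.2597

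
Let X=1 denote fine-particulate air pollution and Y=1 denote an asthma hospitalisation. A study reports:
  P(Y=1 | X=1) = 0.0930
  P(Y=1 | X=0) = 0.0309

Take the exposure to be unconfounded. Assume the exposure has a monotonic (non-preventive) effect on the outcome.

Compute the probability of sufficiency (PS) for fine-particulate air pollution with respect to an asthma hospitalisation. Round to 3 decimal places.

PS ≈ 0.064

Let p₁ = 0.093, p₀ = 0.0309.
Under exogeneity and monotonicity, PS = (p₁ − p₀) / (1 − p₀).
PS = (0.093 − 0.0309) / (1 − 0.0309) = 0.0621 / 0.9691 ≈ 0.0641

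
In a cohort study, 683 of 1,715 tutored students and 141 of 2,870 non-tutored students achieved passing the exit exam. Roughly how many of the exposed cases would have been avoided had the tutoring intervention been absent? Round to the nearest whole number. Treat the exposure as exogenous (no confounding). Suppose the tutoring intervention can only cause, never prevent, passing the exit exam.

about 599 cases

p₁ = P(outcome | exposed) = 683/1715 = 0.39825
p₀ = P(outcome | unexposed) = 141/2870 = 0.049129
PN = (p₁ − p₀)/p₁ = (0.39825 − 0.049129) / 0.39825 ≈ 0.87664.
Attributable cases ≈ PN × (exposed cases) = 0.87664 × 683 ≈ 598.74.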